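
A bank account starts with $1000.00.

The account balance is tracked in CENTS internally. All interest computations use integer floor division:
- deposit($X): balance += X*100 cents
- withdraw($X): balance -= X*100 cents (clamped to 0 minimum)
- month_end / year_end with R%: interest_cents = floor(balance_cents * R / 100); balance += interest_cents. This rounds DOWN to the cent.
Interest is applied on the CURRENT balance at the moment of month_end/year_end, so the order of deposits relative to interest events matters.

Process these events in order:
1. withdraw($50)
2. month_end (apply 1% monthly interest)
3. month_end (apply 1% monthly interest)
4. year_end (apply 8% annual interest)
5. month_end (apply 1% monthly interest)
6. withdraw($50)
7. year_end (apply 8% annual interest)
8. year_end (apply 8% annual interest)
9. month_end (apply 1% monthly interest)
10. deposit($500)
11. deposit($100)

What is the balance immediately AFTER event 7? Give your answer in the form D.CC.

After 1 (withdraw($50)): balance=$950.00 total_interest=$0.00
After 2 (month_end (apply 1% monthly interest)): balance=$959.50 total_interest=$9.50
After 3 (month_end (apply 1% monthly interest)): balance=$969.09 total_interest=$19.09
After 4 (year_end (apply 8% annual interest)): balance=$1046.61 total_interest=$96.61
After 5 (month_end (apply 1% monthly interest)): balance=$1057.07 total_interest=$107.07
After 6 (withdraw($50)): balance=$1007.07 total_interest=$107.07
After 7 (year_end (apply 8% annual interest)): balance=$1087.63 total_interest=$187.63

Answer: 1087.63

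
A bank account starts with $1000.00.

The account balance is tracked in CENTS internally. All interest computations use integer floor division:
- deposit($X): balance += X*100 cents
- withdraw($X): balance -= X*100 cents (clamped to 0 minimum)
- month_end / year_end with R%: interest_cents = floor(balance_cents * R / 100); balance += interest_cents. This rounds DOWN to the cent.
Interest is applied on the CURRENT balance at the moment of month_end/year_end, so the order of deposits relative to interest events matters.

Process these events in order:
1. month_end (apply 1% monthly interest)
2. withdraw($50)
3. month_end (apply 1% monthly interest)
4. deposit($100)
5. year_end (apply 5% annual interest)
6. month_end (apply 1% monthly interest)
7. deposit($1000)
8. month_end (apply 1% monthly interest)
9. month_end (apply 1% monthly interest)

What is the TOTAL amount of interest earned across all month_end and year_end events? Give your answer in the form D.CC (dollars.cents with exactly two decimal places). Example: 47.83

Answer: 127.20

Derivation:
After 1 (month_end (apply 1% monthly interest)): balance=$1010.00 total_interest=$10.00
After 2 (withdraw($50)): balance=$960.00 total_interest=$10.00
After 3 (month_end (apply 1% monthly interest)): balance=$969.60 total_interest=$19.60
After 4 (deposit($100)): balance=$1069.60 total_interest=$19.60
After 5 (year_end (apply 5% annual interest)): balance=$1123.08 total_interest=$73.08
After 6 (month_end (apply 1% monthly interest)): balance=$1134.31 total_interest=$84.31
After 7 (deposit($1000)): balance=$2134.31 total_interest=$84.31
After 8 (month_end (apply 1% monthly interest)): balance=$2155.65 total_interest=$105.65
After 9 (month_end (apply 1% monthly interest)): balance=$2177.20 total_interest=$127.20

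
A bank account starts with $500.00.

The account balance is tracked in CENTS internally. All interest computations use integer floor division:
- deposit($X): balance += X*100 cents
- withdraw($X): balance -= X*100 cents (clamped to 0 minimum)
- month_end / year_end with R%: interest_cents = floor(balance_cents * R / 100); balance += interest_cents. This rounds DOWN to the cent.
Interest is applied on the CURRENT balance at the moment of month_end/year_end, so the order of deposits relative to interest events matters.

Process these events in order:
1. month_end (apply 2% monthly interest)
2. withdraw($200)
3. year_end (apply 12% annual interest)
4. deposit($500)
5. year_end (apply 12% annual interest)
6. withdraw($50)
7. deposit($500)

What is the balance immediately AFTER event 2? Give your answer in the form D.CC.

After 1 (month_end (apply 2% monthly interest)): balance=$510.00 total_interest=$10.00
After 2 (withdraw($200)): balance=$310.00 total_interest=$10.00

Answer: 310.00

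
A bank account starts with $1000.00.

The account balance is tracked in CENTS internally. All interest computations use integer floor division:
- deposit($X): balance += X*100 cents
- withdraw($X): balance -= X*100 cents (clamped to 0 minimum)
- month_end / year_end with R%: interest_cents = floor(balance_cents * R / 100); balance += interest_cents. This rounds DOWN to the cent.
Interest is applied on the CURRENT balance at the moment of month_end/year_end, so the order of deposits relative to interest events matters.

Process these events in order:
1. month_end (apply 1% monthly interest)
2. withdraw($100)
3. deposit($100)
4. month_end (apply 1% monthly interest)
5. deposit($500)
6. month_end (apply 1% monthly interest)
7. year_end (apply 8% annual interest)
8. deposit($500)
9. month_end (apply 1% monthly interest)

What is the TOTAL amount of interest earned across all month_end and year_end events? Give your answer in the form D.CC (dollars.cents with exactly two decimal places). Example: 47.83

After 1 (month_end (apply 1% monthly interest)): balance=$1010.00 total_interest=$10.00
After 2 (withdraw($100)): balance=$910.00 total_interest=$10.00
After 3 (deposit($100)): balance=$1010.00 total_interest=$10.00
After 4 (month_end (apply 1% monthly interest)): balance=$1020.10 total_interest=$20.10
After 5 (deposit($500)): balance=$1520.10 total_interest=$20.10
After 6 (month_end (apply 1% monthly interest)): balance=$1535.30 total_interest=$35.30
After 7 (year_end (apply 8% annual interest)): balance=$1658.12 total_interest=$158.12
After 8 (deposit($500)): balance=$2158.12 total_interest=$158.12
After 9 (month_end (apply 1% monthly interest)): balance=$2179.70 total_interest=$179.70

Answer: 179.70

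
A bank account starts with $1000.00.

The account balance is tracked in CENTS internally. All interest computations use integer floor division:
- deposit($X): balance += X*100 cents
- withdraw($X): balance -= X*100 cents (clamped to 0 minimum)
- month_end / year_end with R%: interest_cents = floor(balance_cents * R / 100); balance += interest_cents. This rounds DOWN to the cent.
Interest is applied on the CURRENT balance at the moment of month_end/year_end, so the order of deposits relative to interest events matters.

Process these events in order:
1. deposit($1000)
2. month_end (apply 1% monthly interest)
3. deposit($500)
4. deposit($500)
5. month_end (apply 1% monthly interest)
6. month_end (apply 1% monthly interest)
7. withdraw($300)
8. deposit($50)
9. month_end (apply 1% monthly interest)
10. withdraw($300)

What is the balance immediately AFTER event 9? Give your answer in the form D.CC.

After 1 (deposit($1000)): balance=$2000.00 total_interest=$0.00
After 2 (month_end (apply 1% monthly interest)): balance=$2020.00 total_interest=$20.00
After 3 (deposit($500)): balance=$2520.00 total_interest=$20.00
After 4 (deposit($500)): balance=$3020.00 total_interest=$20.00
After 5 (month_end (apply 1% monthly interest)): balance=$3050.20 total_interest=$50.20
After 6 (month_end (apply 1% monthly interest)): balance=$3080.70 total_interest=$80.70
After 7 (withdraw($300)): balance=$2780.70 total_interest=$80.70
After 8 (deposit($50)): balance=$2830.70 total_interest=$80.70
After 9 (month_end (apply 1% monthly interest)): balance=$2859.00 total_interest=$109.00

Answer: 2859.00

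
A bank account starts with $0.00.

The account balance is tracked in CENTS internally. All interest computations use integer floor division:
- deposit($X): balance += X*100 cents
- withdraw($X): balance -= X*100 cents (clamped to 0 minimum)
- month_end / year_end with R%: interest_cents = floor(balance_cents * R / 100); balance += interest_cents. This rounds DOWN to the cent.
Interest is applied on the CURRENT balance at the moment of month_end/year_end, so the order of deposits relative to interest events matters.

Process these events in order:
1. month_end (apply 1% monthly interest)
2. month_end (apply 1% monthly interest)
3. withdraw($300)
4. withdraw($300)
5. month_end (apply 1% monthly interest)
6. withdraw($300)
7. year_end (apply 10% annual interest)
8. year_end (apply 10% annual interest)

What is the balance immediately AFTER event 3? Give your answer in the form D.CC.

Answer: 0.00

Derivation:
After 1 (month_end (apply 1% monthly interest)): balance=$0.00 total_interest=$0.00
After 2 (month_end (apply 1% monthly interest)): balance=$0.00 total_interest=$0.00
After 3 (withdraw($300)): balance=$0.00 total_interest=$0.00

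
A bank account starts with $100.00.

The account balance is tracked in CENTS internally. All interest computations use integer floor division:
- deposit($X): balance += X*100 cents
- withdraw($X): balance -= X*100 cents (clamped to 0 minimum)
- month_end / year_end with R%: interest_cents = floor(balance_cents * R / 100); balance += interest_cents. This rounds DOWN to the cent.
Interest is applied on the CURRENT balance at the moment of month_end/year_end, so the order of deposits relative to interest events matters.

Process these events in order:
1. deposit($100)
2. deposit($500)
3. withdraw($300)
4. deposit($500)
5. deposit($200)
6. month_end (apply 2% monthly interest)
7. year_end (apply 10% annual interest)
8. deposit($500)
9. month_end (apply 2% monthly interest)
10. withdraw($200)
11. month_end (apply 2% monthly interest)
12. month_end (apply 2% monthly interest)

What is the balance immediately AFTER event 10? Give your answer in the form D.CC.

Answer: 1568.88

Derivation:
After 1 (deposit($100)): balance=$200.00 total_interest=$0.00
After 2 (deposit($500)): balance=$700.00 total_interest=$0.00
After 3 (withdraw($300)): balance=$400.00 total_interest=$0.00
After 4 (deposit($500)): balance=$900.00 total_interest=$0.00
After 5 (deposit($200)): balance=$1100.00 total_interest=$0.00
After 6 (month_end (apply 2% monthly interest)): balance=$1122.00 total_interest=$22.00
After 7 (year_end (apply 10% annual interest)): balance=$1234.20 total_interest=$134.20
After 8 (deposit($500)): balance=$1734.20 total_interest=$134.20
After 9 (month_end (apply 2% monthly interest)): balance=$1768.88 total_interest=$168.88
After 10 (withdraw($200)): balance=$1568.88 total_interest=$168.88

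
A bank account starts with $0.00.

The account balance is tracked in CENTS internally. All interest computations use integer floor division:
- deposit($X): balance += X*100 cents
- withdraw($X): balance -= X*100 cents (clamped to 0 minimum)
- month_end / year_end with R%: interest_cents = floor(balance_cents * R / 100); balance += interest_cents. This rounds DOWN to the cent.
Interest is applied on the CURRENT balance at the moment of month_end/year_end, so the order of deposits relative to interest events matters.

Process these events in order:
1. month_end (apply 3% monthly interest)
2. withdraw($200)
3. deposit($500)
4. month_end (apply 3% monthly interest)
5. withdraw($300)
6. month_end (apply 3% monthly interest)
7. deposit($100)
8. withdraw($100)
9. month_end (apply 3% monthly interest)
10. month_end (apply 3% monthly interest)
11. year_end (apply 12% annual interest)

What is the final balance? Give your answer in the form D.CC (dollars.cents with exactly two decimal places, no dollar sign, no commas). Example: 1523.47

Answer: 263.12

Derivation:
After 1 (month_end (apply 3% monthly interest)): balance=$0.00 total_interest=$0.00
After 2 (withdraw($200)): balance=$0.00 total_interest=$0.00
After 3 (deposit($500)): balance=$500.00 total_interest=$0.00
After 4 (month_end (apply 3% monthly interest)): balance=$515.00 total_interest=$15.00
After 5 (withdraw($300)): balance=$215.00 total_interest=$15.00
After 6 (month_end (apply 3% monthly interest)): balance=$221.45 total_interest=$21.45
After 7 (deposit($100)): balance=$321.45 total_interest=$21.45
After 8 (withdraw($100)): balance=$221.45 total_interest=$21.45
After 9 (month_end (apply 3% monthly interest)): balance=$228.09 total_interest=$28.09
After 10 (month_end (apply 3% monthly interest)): balance=$234.93 total_interest=$34.93
After 11 (year_end (apply 12% annual interest)): balance=$263.12 total_interest=$63.12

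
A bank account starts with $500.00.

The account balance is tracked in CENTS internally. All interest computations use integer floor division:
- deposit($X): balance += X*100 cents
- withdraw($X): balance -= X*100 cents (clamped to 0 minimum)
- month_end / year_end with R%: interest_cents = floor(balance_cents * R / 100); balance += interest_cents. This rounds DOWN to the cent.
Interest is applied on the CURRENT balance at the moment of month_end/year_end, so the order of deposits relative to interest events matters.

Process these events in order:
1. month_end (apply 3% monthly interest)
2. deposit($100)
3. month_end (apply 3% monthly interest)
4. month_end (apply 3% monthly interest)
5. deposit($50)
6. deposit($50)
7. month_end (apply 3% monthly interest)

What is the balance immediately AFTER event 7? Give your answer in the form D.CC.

Answer: 775.02

Derivation:
After 1 (month_end (apply 3% monthly interest)): balance=$515.00 total_interest=$15.00
After 2 (deposit($100)): balance=$615.00 total_interest=$15.00
After 3 (month_end (apply 3% monthly interest)): balance=$633.45 total_interest=$33.45
After 4 (month_end (apply 3% monthly interest)): balance=$652.45 total_interest=$52.45
After 5 (deposit($50)): balance=$702.45 total_interest=$52.45
After 6 (deposit($50)): balance=$752.45 total_interest=$52.45
After 7 (month_end (apply 3% monthly interest)): balance=$775.02 total_interest=$75.02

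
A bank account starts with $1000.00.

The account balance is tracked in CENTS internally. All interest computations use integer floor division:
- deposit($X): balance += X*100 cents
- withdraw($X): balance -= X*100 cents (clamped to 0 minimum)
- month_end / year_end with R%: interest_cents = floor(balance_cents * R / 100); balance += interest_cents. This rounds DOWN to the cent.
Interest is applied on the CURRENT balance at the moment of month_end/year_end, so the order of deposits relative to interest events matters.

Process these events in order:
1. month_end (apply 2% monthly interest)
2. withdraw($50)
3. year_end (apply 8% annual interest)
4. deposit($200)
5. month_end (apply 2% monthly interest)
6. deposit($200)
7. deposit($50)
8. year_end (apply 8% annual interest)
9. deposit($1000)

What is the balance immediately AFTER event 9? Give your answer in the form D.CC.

After 1 (month_end (apply 2% monthly interest)): balance=$1020.00 total_interest=$20.00
After 2 (withdraw($50)): balance=$970.00 total_interest=$20.00
After 3 (year_end (apply 8% annual interest)): balance=$1047.60 total_interest=$97.60
After 4 (deposit($200)): balance=$1247.60 total_interest=$97.60
After 5 (month_end (apply 2% monthly interest)): balance=$1272.55 total_interest=$122.55
After 6 (deposit($200)): balance=$1472.55 total_interest=$122.55
After 7 (deposit($50)): balance=$1522.55 total_interest=$122.55
After 8 (year_end (apply 8% annual interest)): balance=$1644.35 total_interest=$244.35
After 9 (deposit($1000)): balance=$2644.35 total_interest=$244.35

Answer: 2644.35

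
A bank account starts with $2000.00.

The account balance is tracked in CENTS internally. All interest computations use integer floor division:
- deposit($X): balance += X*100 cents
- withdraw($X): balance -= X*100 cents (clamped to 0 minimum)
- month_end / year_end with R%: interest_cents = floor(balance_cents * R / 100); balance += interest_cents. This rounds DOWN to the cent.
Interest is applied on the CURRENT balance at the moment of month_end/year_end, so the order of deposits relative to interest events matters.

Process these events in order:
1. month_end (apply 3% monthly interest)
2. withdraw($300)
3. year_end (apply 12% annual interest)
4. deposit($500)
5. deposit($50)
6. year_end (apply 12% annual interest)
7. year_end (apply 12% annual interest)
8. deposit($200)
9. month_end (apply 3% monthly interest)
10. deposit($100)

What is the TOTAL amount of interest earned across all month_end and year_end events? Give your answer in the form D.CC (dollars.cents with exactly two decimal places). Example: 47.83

Answer: 1013.45

Derivation:
After 1 (month_end (apply 3% monthly interest)): balance=$2060.00 total_interest=$60.00
After 2 (withdraw($300)): balance=$1760.00 total_interest=$60.00
After 3 (year_end (apply 12% annual interest)): balance=$1971.20 total_interest=$271.20
After 4 (deposit($500)): balance=$2471.20 total_interest=$271.20
After 5 (deposit($50)): balance=$2521.20 total_interest=$271.20
After 6 (year_end (apply 12% annual interest)): balance=$2823.74 total_interest=$573.74
After 7 (year_end (apply 12% annual interest)): balance=$3162.58 total_interest=$912.58
After 8 (deposit($200)): balance=$3362.58 total_interest=$912.58
After 9 (month_end (apply 3% monthly interest)): balance=$3463.45 total_interest=$1013.45
After 10 (deposit($100)): balance=$3563.45 total_interest=$1013.45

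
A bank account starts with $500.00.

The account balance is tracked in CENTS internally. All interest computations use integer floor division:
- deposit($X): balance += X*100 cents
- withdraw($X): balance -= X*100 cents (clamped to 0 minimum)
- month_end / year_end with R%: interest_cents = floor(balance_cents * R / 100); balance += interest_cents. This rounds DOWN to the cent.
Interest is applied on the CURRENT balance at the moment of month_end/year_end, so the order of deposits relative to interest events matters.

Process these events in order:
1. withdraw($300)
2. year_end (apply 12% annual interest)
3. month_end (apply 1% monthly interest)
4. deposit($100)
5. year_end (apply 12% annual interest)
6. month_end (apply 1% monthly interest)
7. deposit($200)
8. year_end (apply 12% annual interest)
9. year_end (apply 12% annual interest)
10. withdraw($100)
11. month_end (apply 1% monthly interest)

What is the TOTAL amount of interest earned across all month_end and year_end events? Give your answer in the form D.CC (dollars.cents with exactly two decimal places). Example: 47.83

After 1 (withdraw($300)): balance=$200.00 total_interest=$0.00
After 2 (year_end (apply 12% annual interest)): balance=$224.00 total_interest=$24.00
After 3 (month_end (apply 1% monthly interest)): balance=$226.24 total_interest=$26.24
After 4 (deposit($100)): balance=$326.24 total_interest=$26.24
After 5 (year_end (apply 12% annual interest)): balance=$365.38 total_interest=$65.38
After 6 (month_end (apply 1% monthly interest)): balance=$369.03 total_interest=$69.03
After 7 (deposit($200)): balance=$569.03 total_interest=$69.03
After 8 (year_end (apply 12% annual interest)): balance=$637.31 total_interest=$137.31
After 9 (year_end (apply 12% annual interest)): balance=$713.78 total_interest=$213.78
After 10 (withdraw($100)): balance=$613.78 total_interest=$213.78
After 11 (month_end (apply 1% monthly interest)): balance=$619.91 total_interest=$219.91

Answer: 219.91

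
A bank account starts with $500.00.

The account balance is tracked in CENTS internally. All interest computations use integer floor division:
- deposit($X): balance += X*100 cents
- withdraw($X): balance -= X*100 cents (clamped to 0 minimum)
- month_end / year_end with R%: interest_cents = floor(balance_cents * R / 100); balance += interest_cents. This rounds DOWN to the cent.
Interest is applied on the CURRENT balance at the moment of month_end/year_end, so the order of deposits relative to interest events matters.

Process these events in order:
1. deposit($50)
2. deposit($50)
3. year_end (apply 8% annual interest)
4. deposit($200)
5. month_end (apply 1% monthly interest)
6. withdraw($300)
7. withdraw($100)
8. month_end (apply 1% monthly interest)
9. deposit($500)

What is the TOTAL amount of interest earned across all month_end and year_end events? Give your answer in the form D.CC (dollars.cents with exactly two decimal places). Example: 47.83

Answer: 61.04

Derivation:
After 1 (deposit($50)): balance=$550.00 total_interest=$0.00
After 2 (deposit($50)): balance=$600.00 total_interest=$0.00
After 3 (year_end (apply 8% annual interest)): balance=$648.00 total_interest=$48.00
After 4 (deposit($200)): balance=$848.00 total_interest=$48.00
After 5 (month_end (apply 1% monthly interest)): balance=$856.48 total_interest=$56.48
After 6 (withdraw($300)): balance=$556.48 total_interest=$56.48
After 7 (withdraw($100)): balance=$456.48 total_interest=$56.48
After 8 (month_end (apply 1% monthly interest)): balance=$461.04 total_interest=$61.04
After 9 (deposit($500)): balance=$961.04 total_interest=$61.04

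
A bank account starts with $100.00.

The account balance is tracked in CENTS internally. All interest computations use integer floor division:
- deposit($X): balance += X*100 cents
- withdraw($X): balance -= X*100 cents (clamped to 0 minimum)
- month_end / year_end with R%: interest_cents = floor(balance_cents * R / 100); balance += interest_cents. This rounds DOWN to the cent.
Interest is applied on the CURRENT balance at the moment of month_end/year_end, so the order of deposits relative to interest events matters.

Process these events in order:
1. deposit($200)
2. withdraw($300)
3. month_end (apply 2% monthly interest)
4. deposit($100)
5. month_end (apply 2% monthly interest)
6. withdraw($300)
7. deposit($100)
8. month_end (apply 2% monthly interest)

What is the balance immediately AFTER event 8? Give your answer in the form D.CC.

Answer: 102.00

Derivation:
After 1 (deposit($200)): balance=$300.00 total_interest=$0.00
After 2 (withdraw($300)): balance=$0.00 total_interest=$0.00
After 3 (month_end (apply 2% monthly interest)): balance=$0.00 total_interest=$0.00
After 4 (deposit($100)): balance=$100.00 total_interest=$0.00
After 5 (month_end (apply 2% monthly interest)): balance=$102.00 total_interest=$2.00
After 6 (withdraw($300)): balance=$0.00 total_interest=$2.00
After 7 (deposit($100)): balance=$100.00 total_interest=$2.00
After 8 (month_end (apply 2% monthly interest)): balance=$102.00 total_interest=$4.00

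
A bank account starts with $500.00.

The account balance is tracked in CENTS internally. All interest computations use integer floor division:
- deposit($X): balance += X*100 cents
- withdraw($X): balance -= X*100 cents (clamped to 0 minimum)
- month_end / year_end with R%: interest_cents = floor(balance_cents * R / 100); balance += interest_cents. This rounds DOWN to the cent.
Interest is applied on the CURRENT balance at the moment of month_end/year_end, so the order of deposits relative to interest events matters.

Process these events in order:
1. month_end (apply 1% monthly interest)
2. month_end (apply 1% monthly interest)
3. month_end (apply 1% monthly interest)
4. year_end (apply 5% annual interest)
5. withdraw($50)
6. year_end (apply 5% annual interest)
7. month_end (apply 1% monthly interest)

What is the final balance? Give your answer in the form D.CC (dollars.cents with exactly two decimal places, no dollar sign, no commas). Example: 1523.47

Answer: 520.59

Derivation:
After 1 (month_end (apply 1% monthly interest)): balance=$505.00 total_interest=$5.00
After 2 (month_end (apply 1% monthly interest)): balance=$510.05 total_interest=$10.05
After 3 (month_end (apply 1% monthly interest)): balance=$515.15 total_interest=$15.15
After 4 (year_end (apply 5% annual interest)): balance=$540.90 total_interest=$40.90
After 5 (withdraw($50)): balance=$490.90 total_interest=$40.90
After 6 (year_end (apply 5% annual interest)): balance=$515.44 total_interest=$65.44
After 7 (month_end (apply 1% monthly interest)): balance=$520.59 total_interest=$70.59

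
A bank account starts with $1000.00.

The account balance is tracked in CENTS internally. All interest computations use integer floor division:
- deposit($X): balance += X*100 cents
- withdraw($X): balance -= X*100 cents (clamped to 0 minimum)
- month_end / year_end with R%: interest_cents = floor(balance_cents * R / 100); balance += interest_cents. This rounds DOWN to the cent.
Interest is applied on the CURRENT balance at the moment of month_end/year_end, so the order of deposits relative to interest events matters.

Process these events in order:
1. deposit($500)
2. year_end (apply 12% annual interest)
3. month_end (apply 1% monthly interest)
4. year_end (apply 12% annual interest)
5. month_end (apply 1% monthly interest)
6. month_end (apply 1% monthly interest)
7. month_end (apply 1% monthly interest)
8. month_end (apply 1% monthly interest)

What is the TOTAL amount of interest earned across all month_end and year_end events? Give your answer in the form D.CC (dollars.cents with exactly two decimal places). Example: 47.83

After 1 (deposit($500)): balance=$1500.00 total_interest=$0.00
After 2 (year_end (apply 12% annual interest)): balance=$1680.00 total_interest=$180.00
After 3 (month_end (apply 1% monthly interest)): balance=$1696.80 total_interest=$196.80
After 4 (year_end (apply 12% annual interest)): balance=$1900.41 total_interest=$400.41
After 5 (month_end (apply 1% monthly interest)): balance=$1919.41 total_interest=$419.41
After 6 (month_end (apply 1% monthly interest)): balance=$1938.60 total_interest=$438.60
After 7 (month_end (apply 1% monthly interest)): balance=$1957.98 total_interest=$457.98
After 8 (month_end (apply 1% monthly interest)): balance=$1977.55 total_interest=$477.55

Answer: 477.55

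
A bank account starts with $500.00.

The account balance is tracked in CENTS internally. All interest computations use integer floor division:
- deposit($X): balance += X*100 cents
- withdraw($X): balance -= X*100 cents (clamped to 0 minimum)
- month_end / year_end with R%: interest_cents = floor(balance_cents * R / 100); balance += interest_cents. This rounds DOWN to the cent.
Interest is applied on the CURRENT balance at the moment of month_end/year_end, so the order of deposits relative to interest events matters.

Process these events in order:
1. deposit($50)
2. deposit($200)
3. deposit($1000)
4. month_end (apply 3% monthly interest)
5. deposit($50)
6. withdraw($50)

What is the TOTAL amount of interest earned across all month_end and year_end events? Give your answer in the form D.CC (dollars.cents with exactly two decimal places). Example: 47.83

After 1 (deposit($50)): balance=$550.00 total_interest=$0.00
After 2 (deposit($200)): balance=$750.00 total_interest=$0.00
After 3 (deposit($1000)): balance=$1750.00 total_interest=$0.00
After 4 (month_end (apply 3% monthly interest)): balance=$1802.50 total_interest=$52.50
After 5 (deposit($50)): balance=$1852.50 total_interest=$52.50
After 6 (withdraw($50)): balance=$1802.50 total_interest=$52.50

Answer: 52.50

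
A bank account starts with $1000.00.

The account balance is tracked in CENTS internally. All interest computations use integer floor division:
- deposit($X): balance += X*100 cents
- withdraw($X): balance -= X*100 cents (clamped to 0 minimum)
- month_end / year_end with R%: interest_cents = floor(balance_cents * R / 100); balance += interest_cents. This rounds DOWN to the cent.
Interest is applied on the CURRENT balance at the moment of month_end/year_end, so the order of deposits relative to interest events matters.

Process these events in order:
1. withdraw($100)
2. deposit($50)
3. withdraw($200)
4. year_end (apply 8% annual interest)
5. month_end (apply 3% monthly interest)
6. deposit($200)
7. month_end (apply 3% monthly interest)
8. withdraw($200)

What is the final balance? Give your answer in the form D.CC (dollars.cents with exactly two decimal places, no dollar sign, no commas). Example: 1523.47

Answer: 865.32

Derivation:
After 1 (withdraw($100)): balance=$900.00 total_interest=$0.00
After 2 (deposit($50)): balance=$950.00 total_interest=$0.00
After 3 (withdraw($200)): balance=$750.00 total_interest=$0.00
After 4 (year_end (apply 8% annual interest)): balance=$810.00 total_interest=$60.00
After 5 (month_end (apply 3% monthly interest)): balance=$834.30 total_interest=$84.30
After 6 (deposit($200)): balance=$1034.30 total_interest=$84.30
After 7 (month_end (apply 3% monthly interest)): balance=$1065.32 total_interest=$115.32
After 8 (withdraw($200)): balance=$865.32 total_interest=$115.32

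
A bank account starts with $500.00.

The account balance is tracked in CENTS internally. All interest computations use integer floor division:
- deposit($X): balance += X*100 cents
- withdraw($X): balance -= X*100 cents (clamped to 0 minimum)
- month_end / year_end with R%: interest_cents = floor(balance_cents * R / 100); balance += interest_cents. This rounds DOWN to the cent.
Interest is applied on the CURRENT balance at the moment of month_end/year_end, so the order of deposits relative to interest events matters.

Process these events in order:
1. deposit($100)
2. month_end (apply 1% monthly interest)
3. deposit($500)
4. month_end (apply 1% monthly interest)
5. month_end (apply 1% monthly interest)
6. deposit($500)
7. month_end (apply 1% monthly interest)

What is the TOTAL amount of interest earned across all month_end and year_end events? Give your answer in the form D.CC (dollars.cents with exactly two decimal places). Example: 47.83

After 1 (deposit($100)): balance=$600.00 total_interest=$0.00
After 2 (month_end (apply 1% monthly interest)): balance=$606.00 total_interest=$6.00
After 3 (deposit($500)): balance=$1106.00 total_interest=$6.00
After 4 (month_end (apply 1% monthly interest)): balance=$1117.06 total_interest=$17.06
After 5 (month_end (apply 1% monthly interest)): balance=$1128.23 total_interest=$28.23
After 6 (deposit($500)): balance=$1628.23 total_interest=$28.23
After 7 (month_end (apply 1% monthly interest)): balance=$1644.51 total_interest=$44.51

Answer: 44.51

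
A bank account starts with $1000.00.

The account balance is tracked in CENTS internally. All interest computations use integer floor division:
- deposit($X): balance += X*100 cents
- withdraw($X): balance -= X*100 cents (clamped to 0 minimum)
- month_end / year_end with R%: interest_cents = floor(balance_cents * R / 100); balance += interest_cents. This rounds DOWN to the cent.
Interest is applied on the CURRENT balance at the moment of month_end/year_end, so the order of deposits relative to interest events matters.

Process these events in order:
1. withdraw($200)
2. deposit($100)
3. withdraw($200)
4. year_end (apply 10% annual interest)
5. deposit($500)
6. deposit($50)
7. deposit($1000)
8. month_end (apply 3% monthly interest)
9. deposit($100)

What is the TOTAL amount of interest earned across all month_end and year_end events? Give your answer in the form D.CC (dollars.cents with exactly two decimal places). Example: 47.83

Answer: 139.60

Derivation:
After 1 (withdraw($200)): balance=$800.00 total_interest=$0.00
After 2 (deposit($100)): balance=$900.00 total_interest=$0.00
After 3 (withdraw($200)): balance=$700.00 total_interest=$0.00
After 4 (year_end (apply 10% annual interest)): balance=$770.00 total_interest=$70.00
After 5 (deposit($500)): balance=$1270.00 total_interest=$70.00
After 6 (deposit($50)): balance=$1320.00 total_interest=$70.00
After 7 (deposit($1000)): balance=$2320.00 total_interest=$70.00
After 8 (month_end (apply 3% monthly interest)): balance=$2389.60 total_interest=$139.60
After 9 (deposit($100)): balance=$2489.60 total_interest=$139.60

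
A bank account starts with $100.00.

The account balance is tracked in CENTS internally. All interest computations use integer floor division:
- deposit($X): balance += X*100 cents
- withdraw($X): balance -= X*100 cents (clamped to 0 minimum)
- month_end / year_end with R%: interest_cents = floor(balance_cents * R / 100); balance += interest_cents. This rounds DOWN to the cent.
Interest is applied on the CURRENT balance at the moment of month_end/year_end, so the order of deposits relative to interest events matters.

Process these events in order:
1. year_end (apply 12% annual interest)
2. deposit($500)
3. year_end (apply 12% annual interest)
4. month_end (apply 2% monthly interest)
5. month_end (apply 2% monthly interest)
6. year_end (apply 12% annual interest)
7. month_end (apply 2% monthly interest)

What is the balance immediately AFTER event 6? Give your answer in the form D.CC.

After 1 (year_end (apply 12% annual interest)): balance=$112.00 total_interest=$12.00
After 2 (deposit($500)): balance=$612.00 total_interest=$12.00
After 3 (year_end (apply 12% annual interest)): balance=$685.44 total_interest=$85.44
After 4 (month_end (apply 2% monthly interest)): balance=$699.14 total_interest=$99.14
After 5 (month_end (apply 2% monthly interest)): balance=$713.12 total_interest=$113.12
After 6 (year_end (apply 12% annual interest)): balance=$798.69 total_interest=$198.69

Answer: 798.69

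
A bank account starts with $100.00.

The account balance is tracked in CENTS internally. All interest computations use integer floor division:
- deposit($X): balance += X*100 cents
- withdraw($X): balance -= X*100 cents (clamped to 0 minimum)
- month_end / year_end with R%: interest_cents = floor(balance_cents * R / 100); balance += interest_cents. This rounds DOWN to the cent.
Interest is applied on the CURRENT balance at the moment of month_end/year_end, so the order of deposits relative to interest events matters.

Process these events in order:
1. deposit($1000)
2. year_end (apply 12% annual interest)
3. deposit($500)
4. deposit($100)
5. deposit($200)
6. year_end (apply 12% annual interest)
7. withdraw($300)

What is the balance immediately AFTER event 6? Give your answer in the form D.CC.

After 1 (deposit($1000)): balance=$1100.00 total_interest=$0.00
After 2 (year_end (apply 12% annual interest)): balance=$1232.00 total_interest=$132.00
After 3 (deposit($500)): balance=$1732.00 total_interest=$132.00
After 4 (deposit($100)): balance=$1832.00 total_interest=$132.00
After 5 (deposit($200)): balance=$2032.00 total_interest=$132.00
After 6 (year_end (apply 12% annual interest)): balance=$2275.84 total_interest=$375.84

Answer: 2275.84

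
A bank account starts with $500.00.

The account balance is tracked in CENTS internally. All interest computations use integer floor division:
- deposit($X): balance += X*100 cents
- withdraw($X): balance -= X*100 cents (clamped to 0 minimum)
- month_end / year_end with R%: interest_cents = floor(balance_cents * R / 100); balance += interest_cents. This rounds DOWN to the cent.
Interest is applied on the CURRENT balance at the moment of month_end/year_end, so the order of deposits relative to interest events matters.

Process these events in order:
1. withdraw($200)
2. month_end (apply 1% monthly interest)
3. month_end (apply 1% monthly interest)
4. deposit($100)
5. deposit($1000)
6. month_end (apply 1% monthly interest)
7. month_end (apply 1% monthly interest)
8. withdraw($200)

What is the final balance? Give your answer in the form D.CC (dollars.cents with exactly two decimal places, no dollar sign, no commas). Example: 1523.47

Answer: 1234.29

Derivation:
After 1 (withdraw($200)): balance=$300.00 total_interest=$0.00
After 2 (month_end (apply 1% monthly interest)): balance=$303.00 total_interest=$3.00
After 3 (month_end (apply 1% monthly interest)): balance=$306.03 total_interest=$6.03
After 4 (deposit($100)): balance=$406.03 total_interest=$6.03
After 5 (deposit($1000)): balance=$1406.03 total_interest=$6.03
After 6 (month_end (apply 1% monthly interest)): balance=$1420.09 total_interest=$20.09
After 7 (month_end (apply 1% monthly interest)): balance=$1434.29 total_interest=$34.29
After 8 (withdraw($200)): balance=$1234.29 total_interest=$34.29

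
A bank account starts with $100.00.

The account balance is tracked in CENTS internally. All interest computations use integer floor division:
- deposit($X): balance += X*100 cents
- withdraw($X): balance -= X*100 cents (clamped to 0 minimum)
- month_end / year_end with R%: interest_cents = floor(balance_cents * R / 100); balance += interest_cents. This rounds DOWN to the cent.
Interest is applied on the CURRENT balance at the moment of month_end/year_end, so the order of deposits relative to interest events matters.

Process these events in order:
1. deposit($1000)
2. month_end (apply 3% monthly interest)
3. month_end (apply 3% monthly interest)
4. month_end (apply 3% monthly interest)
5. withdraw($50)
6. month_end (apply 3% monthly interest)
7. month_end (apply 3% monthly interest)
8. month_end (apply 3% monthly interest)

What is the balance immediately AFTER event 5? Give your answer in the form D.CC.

Answer: 1151.99

Derivation:
After 1 (deposit($1000)): balance=$1100.00 total_interest=$0.00
After 2 (month_end (apply 3% monthly interest)): balance=$1133.00 total_interest=$33.00
After 3 (month_end (apply 3% monthly interest)): balance=$1166.99 total_interest=$66.99
After 4 (month_end (apply 3% monthly interest)): balance=$1201.99 total_interest=$101.99
After 5 (withdraw($50)): balance=$1151.99 total_interest=$101.99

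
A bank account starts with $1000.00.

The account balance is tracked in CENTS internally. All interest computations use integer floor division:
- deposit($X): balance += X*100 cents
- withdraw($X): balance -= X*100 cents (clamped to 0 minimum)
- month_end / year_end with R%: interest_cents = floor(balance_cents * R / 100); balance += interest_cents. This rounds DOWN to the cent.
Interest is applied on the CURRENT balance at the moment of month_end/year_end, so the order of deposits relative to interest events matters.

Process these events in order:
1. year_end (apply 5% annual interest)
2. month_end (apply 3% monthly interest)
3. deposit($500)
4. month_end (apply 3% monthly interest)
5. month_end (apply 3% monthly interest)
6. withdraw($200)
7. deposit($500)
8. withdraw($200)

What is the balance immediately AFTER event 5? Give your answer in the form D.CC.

Answer: 1677.80

Derivation:
After 1 (year_end (apply 5% annual interest)): balance=$1050.00 total_interest=$50.00
After 2 (month_end (apply 3% monthly interest)): balance=$1081.50 total_interest=$81.50
After 3 (deposit($500)): balance=$1581.50 total_interest=$81.50
After 4 (month_end (apply 3% monthly interest)): balance=$1628.94 total_interest=$128.94
After 5 (month_end (apply 3% monthly interest)): balance=$1677.80 total_interest=$177.80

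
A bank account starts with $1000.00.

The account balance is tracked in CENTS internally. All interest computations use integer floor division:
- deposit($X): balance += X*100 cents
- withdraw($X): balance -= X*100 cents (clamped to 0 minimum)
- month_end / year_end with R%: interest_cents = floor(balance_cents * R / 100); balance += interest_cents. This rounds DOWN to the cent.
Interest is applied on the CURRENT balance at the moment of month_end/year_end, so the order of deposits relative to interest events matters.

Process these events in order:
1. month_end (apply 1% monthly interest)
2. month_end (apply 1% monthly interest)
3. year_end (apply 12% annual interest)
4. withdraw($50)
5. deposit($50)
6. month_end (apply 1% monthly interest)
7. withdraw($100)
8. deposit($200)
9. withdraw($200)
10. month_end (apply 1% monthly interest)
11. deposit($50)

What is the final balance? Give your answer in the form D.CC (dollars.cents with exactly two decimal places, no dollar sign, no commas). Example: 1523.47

After 1 (month_end (apply 1% monthly interest)): balance=$1010.00 total_interest=$10.00
After 2 (month_end (apply 1% monthly interest)): balance=$1020.10 total_interest=$20.10
After 3 (year_end (apply 12% annual interest)): balance=$1142.51 total_interest=$142.51
After 4 (withdraw($50)): balance=$1092.51 total_interest=$142.51
After 5 (deposit($50)): balance=$1142.51 total_interest=$142.51
After 6 (month_end (apply 1% monthly interest)): balance=$1153.93 total_interest=$153.93
After 7 (withdraw($100)): balance=$1053.93 total_interest=$153.93
After 8 (deposit($200)): balance=$1253.93 total_interest=$153.93
After 9 (withdraw($200)): balance=$1053.93 total_interest=$153.93
After 10 (month_end (apply 1% monthly interest)): balance=$1064.46 total_interest=$164.46
After 11 (deposit($50)): balance=$1114.46 total_interest=$164.46

Answer: 1114.46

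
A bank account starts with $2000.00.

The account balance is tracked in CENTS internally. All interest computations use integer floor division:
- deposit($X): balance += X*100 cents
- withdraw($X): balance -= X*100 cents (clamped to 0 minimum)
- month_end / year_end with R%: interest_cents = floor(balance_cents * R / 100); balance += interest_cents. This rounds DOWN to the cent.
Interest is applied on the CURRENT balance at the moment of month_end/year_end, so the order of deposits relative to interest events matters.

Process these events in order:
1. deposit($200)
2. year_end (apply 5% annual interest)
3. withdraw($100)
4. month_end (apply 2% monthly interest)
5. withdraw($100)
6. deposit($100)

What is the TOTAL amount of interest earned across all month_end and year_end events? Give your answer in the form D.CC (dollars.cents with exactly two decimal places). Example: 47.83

After 1 (deposit($200)): balance=$2200.00 total_interest=$0.00
After 2 (year_end (apply 5% annual interest)): balance=$2310.00 total_interest=$110.00
After 3 (withdraw($100)): balance=$2210.00 total_interest=$110.00
After 4 (month_end (apply 2% monthly interest)): balance=$2254.20 total_interest=$154.20
After 5 (withdraw($100)): balance=$2154.20 total_interest=$154.20
After 6 (deposit($100)): balance=$2254.20 total_interest=$154.20

Answer: 154.20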